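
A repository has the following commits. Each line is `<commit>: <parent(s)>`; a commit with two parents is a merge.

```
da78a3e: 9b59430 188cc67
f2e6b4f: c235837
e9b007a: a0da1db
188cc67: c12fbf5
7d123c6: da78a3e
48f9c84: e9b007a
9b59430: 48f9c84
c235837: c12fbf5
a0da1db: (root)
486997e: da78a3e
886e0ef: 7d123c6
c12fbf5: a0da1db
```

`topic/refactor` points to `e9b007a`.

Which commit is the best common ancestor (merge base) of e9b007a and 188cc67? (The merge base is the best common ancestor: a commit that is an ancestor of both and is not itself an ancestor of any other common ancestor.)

Ancestors of e9b007a: {a0da1db, e9b007a}.
Ancestors of 188cc67: {188cc67, a0da1db, c12fbf5}.
Common ancestors: {a0da1db}.
The only common ancestor is a0da1db, so it is the merge base.

a0da1db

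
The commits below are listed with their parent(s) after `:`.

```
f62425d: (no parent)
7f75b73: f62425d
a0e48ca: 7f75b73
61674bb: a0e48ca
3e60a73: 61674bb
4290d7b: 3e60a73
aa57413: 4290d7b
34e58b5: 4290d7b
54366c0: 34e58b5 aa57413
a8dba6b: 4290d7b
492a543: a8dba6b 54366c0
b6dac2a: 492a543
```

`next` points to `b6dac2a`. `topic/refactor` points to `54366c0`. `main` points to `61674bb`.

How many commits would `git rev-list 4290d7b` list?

6

Walking parent pointers from 4290d7b: reachable set = {3e60a73, 4290d7b, 61674bb, 7f75b73, a0e48ca, f62425d}.
That is 6 commits.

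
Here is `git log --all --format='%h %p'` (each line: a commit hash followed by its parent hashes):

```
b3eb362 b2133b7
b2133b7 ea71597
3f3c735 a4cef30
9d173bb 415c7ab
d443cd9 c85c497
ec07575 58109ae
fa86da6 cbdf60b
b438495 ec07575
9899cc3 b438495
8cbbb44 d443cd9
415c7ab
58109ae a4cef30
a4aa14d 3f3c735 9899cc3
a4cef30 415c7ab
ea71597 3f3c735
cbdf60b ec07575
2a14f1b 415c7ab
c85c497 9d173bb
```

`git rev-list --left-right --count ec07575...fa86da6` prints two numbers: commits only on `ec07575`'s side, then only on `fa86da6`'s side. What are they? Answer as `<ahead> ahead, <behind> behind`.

0 ahead, 2 behind

Reachable from ec07575: {415c7ab, 58109ae, a4cef30, ec07575}.
Reachable from fa86da6: {415c7ab, 58109ae, a4cef30, cbdf60b, ec07575, fa86da6}.
Only in ec07575's history (ahead): {} — 0.
Only in fa86da6's history (behind): {cbdf60b, fa86da6} — 2.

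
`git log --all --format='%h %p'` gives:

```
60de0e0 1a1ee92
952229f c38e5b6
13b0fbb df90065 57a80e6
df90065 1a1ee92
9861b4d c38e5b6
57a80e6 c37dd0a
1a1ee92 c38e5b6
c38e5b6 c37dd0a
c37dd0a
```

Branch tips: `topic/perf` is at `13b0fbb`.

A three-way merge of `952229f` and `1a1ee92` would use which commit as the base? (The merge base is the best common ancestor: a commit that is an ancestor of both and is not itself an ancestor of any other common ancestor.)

Ancestors of 952229f: {952229f, c37dd0a, c38e5b6}.
Ancestors of 1a1ee92: {1a1ee92, c37dd0a, c38e5b6}.
Common ancestors: {c37dd0a, c38e5b6}.
Among these, c38e5b6 is not an ancestor of any other common ancestor — it is the merge base.

c38e5b6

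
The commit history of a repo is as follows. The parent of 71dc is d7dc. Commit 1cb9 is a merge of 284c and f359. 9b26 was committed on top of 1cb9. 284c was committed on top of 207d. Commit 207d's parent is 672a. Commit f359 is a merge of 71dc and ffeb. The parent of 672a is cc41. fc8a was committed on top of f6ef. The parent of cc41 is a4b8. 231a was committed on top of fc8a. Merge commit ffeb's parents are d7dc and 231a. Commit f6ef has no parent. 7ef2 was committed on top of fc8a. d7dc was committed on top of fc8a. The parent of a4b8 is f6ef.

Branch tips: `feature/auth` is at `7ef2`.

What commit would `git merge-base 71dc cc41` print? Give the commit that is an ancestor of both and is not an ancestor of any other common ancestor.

Ancestors of 71dc: {71dc, d7dc, f6ef, fc8a}.
Ancestors of cc41: {a4b8, cc41, f6ef}.
Common ancestors: {f6ef}.
The only common ancestor is f6ef, so it is the merge base.

f6ef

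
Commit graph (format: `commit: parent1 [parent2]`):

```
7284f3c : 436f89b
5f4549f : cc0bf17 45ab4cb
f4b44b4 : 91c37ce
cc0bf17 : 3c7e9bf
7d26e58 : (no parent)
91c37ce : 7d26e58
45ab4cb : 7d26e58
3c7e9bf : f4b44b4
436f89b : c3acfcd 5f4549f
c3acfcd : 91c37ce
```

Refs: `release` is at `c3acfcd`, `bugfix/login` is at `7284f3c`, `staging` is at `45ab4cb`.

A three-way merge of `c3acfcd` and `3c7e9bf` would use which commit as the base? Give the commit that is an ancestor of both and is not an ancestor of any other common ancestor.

91c37ce

Ancestors of c3acfcd: {7d26e58, 91c37ce, c3acfcd}.
Ancestors of 3c7e9bf: {3c7e9bf, 7d26e58, 91c37ce, f4b44b4}.
Common ancestors: {7d26e58, 91c37ce}.
Among these, 91c37ce is not an ancestor of any other common ancestor — it is the merge base.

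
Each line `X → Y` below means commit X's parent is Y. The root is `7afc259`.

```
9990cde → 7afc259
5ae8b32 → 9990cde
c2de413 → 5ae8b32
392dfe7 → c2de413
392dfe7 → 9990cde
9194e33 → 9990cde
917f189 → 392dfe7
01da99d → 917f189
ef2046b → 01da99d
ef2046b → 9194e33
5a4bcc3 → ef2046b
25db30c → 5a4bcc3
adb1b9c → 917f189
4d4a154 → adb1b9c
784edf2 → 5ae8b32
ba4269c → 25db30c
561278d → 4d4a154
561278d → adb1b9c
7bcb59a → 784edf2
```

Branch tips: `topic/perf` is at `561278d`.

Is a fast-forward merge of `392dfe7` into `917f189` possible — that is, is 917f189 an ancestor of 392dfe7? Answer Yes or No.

No

A fast-forward from 917f189 to 392dfe7 is possible iff 917f189 is an ancestor of 392dfe7.
Ancestors of 392dfe7: {392dfe7, 5ae8b32, 7afc259, 9990cde, c2de413}.
917f189 is not among them, so fast-forward is not possible.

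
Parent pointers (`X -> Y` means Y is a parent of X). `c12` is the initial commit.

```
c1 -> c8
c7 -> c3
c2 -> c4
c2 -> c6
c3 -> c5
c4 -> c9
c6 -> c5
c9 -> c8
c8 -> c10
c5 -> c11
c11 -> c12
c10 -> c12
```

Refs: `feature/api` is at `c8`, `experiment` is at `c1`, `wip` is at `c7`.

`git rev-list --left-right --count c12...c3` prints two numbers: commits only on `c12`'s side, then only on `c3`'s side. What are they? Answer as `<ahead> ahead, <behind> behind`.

0 ahead, 3 behind

Reachable from c12: {c12}.
Reachable from c3: {c11, c12, c3, c5}.
Only in c12's history (ahead): {} — 0.
Only in c3's history (behind): {c11, c3, c5} — 3.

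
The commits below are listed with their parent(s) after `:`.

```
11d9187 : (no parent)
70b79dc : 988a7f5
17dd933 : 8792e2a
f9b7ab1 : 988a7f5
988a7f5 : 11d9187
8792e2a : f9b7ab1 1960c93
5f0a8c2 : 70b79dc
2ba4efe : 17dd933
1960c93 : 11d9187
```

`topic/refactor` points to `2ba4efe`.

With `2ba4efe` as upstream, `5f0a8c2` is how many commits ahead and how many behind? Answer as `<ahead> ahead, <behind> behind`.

Reachable from 5f0a8c2: {11d9187, 5f0a8c2, 70b79dc, 988a7f5}.
Reachable from 2ba4efe: {11d9187, 17dd933, 1960c93, 2ba4efe, 8792e2a, 988a7f5, f9b7ab1}.
Only in 5f0a8c2's history (ahead): {5f0a8c2, 70b79dc} — 2.
Only in 2ba4efe's history (behind): {17dd933, 1960c93, 2ba4efe, 8792e2a, f9b7ab1} — 5.

2 ahead, 5 behind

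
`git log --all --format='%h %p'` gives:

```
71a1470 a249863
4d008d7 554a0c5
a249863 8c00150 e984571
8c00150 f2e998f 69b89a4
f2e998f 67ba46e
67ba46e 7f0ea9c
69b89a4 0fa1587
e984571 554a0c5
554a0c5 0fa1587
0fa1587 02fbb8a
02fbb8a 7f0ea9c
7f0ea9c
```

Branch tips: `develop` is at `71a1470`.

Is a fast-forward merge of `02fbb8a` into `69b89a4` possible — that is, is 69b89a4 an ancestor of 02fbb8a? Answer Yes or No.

A fast-forward from 69b89a4 to 02fbb8a is possible iff 69b89a4 is an ancestor of 02fbb8a.
Ancestors of 02fbb8a: {02fbb8a, 7f0ea9c}.
69b89a4 is not among them, so fast-forward is not possible.

No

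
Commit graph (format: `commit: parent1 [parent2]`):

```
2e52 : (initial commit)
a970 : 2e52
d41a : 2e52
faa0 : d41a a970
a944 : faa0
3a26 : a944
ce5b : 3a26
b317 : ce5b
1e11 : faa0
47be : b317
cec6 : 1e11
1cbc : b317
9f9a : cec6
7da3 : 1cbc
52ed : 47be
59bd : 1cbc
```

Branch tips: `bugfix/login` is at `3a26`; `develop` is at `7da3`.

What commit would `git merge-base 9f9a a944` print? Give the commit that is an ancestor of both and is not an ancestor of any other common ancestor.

Ancestors of 9f9a: {1e11, 2e52, 9f9a, a970, cec6, d41a, faa0}.
Ancestors of a944: {2e52, a944, a970, d41a, faa0}.
Common ancestors: {2e52, a970, d41a, faa0}.
Among these, faa0 is not an ancestor of any other common ancestor — it is the merge base.

faa0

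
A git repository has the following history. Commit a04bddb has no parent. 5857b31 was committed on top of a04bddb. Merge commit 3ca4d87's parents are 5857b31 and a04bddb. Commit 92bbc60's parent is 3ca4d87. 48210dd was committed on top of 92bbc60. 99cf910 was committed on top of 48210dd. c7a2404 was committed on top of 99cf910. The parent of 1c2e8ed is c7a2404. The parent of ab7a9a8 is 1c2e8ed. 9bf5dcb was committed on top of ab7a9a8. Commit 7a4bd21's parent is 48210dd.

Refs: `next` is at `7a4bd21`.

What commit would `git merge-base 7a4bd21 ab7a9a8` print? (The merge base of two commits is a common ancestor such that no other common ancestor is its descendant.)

48210dd

Ancestors of 7a4bd21: {3ca4d87, 48210dd, 5857b31, 7a4bd21, 92bbc60, a04bddb}.
Ancestors of ab7a9a8: {1c2e8ed, 3ca4d87, 48210dd, 5857b31, 92bbc60, 99cf910, a04bddb, ab7a9a8, c7a2404}.
Common ancestors: {3ca4d87, 48210dd, 5857b31, 92bbc60, a04bddb}.
Among these, 48210dd is not an ancestor of any other common ancestor — it is the merge base.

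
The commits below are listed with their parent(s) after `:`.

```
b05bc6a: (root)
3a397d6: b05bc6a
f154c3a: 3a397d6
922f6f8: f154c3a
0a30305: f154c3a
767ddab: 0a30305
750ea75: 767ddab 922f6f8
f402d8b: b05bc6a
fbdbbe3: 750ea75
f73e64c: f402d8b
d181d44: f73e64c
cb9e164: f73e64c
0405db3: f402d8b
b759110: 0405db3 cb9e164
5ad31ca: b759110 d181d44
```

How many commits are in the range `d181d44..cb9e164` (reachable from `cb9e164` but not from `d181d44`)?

Reachable from cb9e164: {b05bc6a, cb9e164, f402d8b, f73e64c}.
Reachable from d181d44: {b05bc6a, d181d44, f402d8b, f73e64c}.
In cb9e164's history but not d181d44's: {cb9e164} — 1 commit.

1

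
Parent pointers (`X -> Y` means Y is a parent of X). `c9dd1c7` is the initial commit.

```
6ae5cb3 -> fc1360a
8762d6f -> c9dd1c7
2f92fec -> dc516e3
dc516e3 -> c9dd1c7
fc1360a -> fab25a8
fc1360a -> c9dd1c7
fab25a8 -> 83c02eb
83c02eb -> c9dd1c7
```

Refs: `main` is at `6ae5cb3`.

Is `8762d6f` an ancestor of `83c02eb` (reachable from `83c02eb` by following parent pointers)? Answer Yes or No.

Ancestors of 83c02eb: {83c02eb, c9dd1c7}.
8762d6f is not in that set, so it is not an ancestor of 83c02eb.

No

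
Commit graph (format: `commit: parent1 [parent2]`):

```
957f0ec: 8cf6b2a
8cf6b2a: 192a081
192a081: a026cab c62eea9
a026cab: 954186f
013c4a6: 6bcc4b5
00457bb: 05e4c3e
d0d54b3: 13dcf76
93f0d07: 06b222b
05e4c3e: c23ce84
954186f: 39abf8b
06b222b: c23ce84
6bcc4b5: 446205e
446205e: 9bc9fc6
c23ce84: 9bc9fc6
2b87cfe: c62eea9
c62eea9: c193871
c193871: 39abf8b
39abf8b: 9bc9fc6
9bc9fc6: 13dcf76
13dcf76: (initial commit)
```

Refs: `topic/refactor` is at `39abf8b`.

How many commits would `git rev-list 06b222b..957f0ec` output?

Reachable from 957f0ec: {13dcf76, 192a081, 39abf8b, 8cf6b2a, 954186f, 957f0ec, 9bc9fc6, a026cab, c193871, c62eea9}.
Reachable from 06b222b: {06b222b, 13dcf76, 9bc9fc6, c23ce84}.
In 957f0ec's history but not 06b222b's: {192a081, 39abf8b, 8cf6b2a, 954186f, 957f0ec, a026cab, c193871, c62eea9} — 8 commits.

8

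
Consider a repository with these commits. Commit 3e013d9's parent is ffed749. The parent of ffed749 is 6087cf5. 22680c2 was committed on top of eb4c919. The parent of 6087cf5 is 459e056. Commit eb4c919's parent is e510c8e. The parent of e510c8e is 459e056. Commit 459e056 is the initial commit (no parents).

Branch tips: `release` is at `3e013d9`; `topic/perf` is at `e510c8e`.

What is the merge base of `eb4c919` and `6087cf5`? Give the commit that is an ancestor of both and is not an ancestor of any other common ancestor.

Ancestors of eb4c919: {459e056, e510c8e, eb4c919}.
Ancestors of 6087cf5: {459e056, 6087cf5}.
Common ancestors: {459e056}.
The only common ancestor is 459e056, so it is the merge base.

459e056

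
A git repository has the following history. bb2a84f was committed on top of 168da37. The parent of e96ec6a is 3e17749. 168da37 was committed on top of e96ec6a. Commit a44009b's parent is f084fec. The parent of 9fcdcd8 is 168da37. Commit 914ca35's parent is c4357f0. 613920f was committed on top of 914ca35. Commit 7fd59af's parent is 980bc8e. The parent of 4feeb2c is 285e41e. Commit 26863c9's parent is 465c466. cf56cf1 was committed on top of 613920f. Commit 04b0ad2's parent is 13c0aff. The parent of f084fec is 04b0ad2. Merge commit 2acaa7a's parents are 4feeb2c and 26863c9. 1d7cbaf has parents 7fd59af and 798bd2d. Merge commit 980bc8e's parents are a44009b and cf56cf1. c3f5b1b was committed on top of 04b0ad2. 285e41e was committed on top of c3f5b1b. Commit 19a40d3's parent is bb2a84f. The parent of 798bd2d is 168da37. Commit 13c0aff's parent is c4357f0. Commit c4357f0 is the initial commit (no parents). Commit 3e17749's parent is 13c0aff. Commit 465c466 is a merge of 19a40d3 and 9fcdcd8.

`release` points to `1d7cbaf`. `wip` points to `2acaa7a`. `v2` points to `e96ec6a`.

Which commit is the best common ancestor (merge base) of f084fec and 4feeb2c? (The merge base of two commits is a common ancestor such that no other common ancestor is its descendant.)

Ancestors of f084fec: {04b0ad2, 13c0aff, c4357f0, f084fec}.
Ancestors of 4feeb2c: {04b0ad2, 13c0aff, 285e41e, 4feeb2c, c3f5b1b, c4357f0}.
Common ancestors: {04b0ad2, 13c0aff, c4357f0}.
Among these, 04b0ad2 is not an ancestor of any other common ancestor — it is the merge base.

04b0ad2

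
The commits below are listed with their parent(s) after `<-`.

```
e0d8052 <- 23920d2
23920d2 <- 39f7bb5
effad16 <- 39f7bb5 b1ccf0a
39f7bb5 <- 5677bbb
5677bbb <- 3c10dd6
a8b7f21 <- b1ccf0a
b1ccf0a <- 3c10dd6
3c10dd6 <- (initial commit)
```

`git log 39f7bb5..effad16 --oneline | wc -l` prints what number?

Reachable from effad16: {39f7bb5, 3c10dd6, 5677bbb, b1ccf0a, effad16}.
Reachable from 39f7bb5: {39f7bb5, 3c10dd6, 5677bbb}.
In effad16's history but not 39f7bb5's: {b1ccf0a, effad16} — 2 commits.

2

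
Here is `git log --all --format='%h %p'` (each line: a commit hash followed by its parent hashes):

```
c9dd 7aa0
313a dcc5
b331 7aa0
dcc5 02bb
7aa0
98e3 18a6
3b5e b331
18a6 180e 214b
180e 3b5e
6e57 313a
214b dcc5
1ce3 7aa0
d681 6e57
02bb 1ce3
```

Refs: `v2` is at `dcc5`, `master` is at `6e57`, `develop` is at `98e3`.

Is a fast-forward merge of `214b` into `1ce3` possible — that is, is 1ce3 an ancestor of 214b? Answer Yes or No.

A fast-forward from 1ce3 to 214b is possible iff 1ce3 is an ancestor of 214b.
Ancestors of 214b: {02bb, 1ce3, 214b, 7aa0, dcc5}.
1ce3 is among them, so fast-forward is possible.

Yes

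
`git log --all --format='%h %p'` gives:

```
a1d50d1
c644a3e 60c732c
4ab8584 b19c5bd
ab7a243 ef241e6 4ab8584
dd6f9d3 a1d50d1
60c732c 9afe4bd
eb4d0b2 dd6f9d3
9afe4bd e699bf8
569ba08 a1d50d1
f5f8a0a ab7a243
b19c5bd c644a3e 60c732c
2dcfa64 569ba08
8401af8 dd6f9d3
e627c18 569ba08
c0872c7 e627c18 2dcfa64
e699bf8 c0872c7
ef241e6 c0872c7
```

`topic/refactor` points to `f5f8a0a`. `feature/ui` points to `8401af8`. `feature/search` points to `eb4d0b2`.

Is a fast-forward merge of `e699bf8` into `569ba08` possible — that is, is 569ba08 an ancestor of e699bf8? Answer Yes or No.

Yes

A fast-forward from 569ba08 to e699bf8 is possible iff 569ba08 is an ancestor of e699bf8.
Ancestors of e699bf8: {2dcfa64, 569ba08, a1d50d1, c0872c7, e627c18, e699bf8}.
569ba08 is among them, so fast-forward is possible.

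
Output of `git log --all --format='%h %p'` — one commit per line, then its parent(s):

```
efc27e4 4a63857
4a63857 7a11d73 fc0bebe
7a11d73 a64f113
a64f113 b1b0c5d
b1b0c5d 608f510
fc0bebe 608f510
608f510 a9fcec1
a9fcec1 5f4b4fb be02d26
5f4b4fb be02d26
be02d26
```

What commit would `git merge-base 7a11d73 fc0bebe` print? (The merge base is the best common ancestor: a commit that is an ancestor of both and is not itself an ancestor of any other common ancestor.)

608f510

Ancestors of 7a11d73: {5f4b4fb, 608f510, 7a11d73, a64f113, a9fcec1, b1b0c5d, be02d26}.
Ancestors of fc0bebe: {5f4b4fb, 608f510, a9fcec1, be02d26, fc0bebe}.
Common ancestors: {5f4b4fb, 608f510, a9fcec1, be02d26}.
Among these, 608f510 is not an ancestor of any other common ancestor — it is the merge base.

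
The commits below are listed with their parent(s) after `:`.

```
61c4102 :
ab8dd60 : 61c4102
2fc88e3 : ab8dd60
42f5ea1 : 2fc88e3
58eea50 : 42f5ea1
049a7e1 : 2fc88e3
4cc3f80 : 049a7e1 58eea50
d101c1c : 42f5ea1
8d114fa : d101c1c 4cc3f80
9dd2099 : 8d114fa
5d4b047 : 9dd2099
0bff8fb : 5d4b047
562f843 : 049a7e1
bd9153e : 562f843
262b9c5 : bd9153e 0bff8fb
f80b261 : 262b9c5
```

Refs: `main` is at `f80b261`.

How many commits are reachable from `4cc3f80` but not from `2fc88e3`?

Reachable from 4cc3f80: {049a7e1, 2fc88e3, 42f5ea1, 4cc3f80, 58eea50, 61c4102, ab8dd60}.
Reachable from 2fc88e3: {2fc88e3, 61c4102, ab8dd60}.
In 4cc3f80's history but not 2fc88e3's: {049a7e1, 42f5ea1, 4cc3f80, 58eea50} — 4 commits.

4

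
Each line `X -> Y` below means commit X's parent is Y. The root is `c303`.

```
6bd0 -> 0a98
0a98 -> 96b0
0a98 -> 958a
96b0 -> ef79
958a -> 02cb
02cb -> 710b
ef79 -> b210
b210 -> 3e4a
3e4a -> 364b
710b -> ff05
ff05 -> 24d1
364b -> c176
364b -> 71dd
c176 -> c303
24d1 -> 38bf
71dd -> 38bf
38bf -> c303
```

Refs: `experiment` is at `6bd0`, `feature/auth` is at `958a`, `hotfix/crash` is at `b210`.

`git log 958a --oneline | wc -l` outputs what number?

Walking parent pointers from 958a: reachable set = {02cb, 24d1, 38bf, 710b, 958a, c303, ff05}.
That is 7 commits.

7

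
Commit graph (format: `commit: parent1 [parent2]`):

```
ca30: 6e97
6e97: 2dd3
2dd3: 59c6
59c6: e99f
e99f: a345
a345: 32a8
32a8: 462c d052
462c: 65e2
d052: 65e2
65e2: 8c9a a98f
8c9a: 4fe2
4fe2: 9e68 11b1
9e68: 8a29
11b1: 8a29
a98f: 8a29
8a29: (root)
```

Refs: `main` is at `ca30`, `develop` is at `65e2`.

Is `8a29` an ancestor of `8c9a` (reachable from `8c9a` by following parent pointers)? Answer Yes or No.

Ancestors of 8c9a (commits reachable by following parents): {11b1, 4fe2, 8a29, 8c9a, 9e68}.
8a29 is in that set, so it is an ancestor of 8c9a.

Yes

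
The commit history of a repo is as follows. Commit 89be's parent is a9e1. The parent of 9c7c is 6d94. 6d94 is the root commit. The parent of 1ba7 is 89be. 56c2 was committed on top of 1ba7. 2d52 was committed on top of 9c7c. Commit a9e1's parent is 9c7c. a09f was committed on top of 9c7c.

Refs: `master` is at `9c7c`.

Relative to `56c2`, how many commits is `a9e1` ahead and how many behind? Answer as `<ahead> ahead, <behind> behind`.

0 ahead, 3 behind

Reachable from a9e1: {6d94, 9c7c, a9e1}.
Reachable from 56c2: {1ba7, 56c2, 6d94, 89be, 9c7c, a9e1}.
Only in a9e1's history (ahead): {} — 0.
Only in 56c2's history (behind): {1ba7, 56c2, 89be} — 3.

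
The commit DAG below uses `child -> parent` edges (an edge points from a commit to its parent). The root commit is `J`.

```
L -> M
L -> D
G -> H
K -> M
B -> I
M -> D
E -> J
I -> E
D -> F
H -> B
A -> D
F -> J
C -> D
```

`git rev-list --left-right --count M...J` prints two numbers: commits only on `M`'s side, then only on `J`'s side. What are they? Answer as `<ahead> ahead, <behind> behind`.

3 ahead, 0 behind

Reachable from M: {D, F, J, M}.
Reachable from J: {J}.
Only in M's history (ahead): {D, F, M} — 3.
Only in J's history (behind): {} — 0.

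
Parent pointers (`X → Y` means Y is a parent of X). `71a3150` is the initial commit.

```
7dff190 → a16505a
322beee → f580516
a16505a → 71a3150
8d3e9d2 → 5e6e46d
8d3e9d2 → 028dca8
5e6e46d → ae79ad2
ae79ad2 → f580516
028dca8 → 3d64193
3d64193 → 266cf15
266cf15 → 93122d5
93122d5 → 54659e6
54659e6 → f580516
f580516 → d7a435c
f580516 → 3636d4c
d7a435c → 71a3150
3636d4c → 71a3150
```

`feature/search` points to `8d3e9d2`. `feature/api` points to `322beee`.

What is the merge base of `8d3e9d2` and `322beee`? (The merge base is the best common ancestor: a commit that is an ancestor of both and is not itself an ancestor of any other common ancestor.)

Ancestors of 8d3e9d2: {028dca8, 266cf15, 3636d4c, 3d64193, 54659e6, 5e6e46d, 71a3150, 8d3e9d2, 93122d5, ae79ad2, d7a435c, f580516}.
Ancestors of 322beee: {322beee, 3636d4c, 71a3150, d7a435c, f580516}.
Common ancestors: {3636d4c, 71a3150, d7a435c, f580516}.
Among these, f580516 is not an ancestor of any other common ancestor — it is the merge base.

f580516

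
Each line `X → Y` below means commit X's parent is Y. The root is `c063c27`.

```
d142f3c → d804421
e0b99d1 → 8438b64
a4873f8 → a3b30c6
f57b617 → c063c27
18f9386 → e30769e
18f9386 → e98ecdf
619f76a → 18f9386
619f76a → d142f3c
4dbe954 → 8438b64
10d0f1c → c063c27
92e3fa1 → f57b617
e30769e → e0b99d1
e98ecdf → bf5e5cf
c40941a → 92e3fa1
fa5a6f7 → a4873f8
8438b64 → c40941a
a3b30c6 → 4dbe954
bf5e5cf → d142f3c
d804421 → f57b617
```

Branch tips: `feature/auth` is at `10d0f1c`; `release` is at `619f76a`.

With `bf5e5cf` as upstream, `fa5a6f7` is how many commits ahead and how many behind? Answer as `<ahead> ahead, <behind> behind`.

7 ahead, 3 behind

Reachable from fa5a6f7: {4dbe954, 8438b64, 92e3fa1, a3b30c6, a4873f8, c063c27, c40941a, f57b617, fa5a6f7}.
Reachable from bf5e5cf: {bf5e5cf, c063c27, d142f3c, d804421, f57b617}.
Only in fa5a6f7's history (ahead): {4dbe954, 8438b64, 92e3fa1, a3b30c6, a4873f8, c40941a, fa5a6f7} — 7.
Only in bf5e5cf's history (behind): {bf5e5cf, d142f3c, d804421} — 3.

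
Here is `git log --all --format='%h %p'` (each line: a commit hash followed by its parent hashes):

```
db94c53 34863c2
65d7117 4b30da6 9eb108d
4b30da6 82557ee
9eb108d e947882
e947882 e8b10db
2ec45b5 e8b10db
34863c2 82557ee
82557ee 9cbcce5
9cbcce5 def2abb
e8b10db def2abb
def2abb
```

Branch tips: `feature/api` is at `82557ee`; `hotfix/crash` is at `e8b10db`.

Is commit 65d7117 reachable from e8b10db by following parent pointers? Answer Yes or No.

Ancestors of e8b10db: {def2abb, e8b10db}.
65d7117 is not in that set, so it is not an ancestor of e8b10db.

No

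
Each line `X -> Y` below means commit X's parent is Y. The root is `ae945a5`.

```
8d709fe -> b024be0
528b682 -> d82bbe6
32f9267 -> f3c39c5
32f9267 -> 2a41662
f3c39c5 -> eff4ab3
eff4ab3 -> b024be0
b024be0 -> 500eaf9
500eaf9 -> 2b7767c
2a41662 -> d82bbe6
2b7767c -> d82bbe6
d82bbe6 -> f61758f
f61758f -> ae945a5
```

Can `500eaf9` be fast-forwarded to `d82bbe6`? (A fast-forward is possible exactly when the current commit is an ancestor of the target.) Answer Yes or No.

No

A fast-forward from 500eaf9 to d82bbe6 is possible iff 500eaf9 is an ancestor of d82bbe6.
Ancestors of d82bbe6: {ae945a5, d82bbe6, f61758f}.
500eaf9 is not among them, so fast-forward is not possible.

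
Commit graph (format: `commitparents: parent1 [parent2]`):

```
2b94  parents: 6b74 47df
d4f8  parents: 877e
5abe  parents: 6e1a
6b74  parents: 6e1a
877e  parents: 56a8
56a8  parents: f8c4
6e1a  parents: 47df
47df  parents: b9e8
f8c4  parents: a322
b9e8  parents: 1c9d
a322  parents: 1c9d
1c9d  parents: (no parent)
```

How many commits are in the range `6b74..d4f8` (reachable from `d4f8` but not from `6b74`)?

5

Reachable from d4f8: {1c9d, 56a8, 877e, a322, d4f8, f8c4}.
Reachable from 6b74: {1c9d, 47df, 6b74, 6e1a, b9e8}.
In d4f8's history but not 6b74's: {56a8, 877e, a322, d4f8, f8c4} — 5 commits.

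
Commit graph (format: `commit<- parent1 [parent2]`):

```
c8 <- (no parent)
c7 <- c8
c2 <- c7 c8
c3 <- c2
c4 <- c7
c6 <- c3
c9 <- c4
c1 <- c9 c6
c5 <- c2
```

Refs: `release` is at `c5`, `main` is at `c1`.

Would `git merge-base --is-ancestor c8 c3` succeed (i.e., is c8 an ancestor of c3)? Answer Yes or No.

Ancestors of c3 (commits reachable by following parents): {c2, c3, c7, c8}.
c8 is in that set, so it is an ancestor of c3.

Yes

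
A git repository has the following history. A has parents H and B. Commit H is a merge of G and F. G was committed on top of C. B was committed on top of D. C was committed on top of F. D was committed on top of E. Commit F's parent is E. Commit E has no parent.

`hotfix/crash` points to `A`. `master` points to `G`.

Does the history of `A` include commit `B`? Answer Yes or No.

Ancestors of A (commits reachable by following parents): {A, B, C, D, E, F, G, H}.
B is in that set, so it is an ancestor of A.

Yes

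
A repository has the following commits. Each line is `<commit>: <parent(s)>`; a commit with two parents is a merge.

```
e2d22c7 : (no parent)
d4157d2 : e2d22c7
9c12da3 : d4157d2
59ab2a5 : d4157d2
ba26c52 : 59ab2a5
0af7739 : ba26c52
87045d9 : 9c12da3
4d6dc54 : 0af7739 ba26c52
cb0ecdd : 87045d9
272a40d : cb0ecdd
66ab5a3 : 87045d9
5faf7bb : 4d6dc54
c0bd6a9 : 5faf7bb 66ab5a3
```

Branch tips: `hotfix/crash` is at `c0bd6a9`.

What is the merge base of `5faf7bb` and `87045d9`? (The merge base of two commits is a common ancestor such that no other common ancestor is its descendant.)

Ancestors of 5faf7bb: {0af7739, 4d6dc54, 59ab2a5, 5faf7bb, ba26c52, d4157d2, e2d22c7}.
Ancestors of 87045d9: {87045d9, 9c12da3, d4157d2, e2d22c7}.
Common ancestors: {d4157d2, e2d22c7}.
Among these, d4157d2 is not an ancestor of any other common ancestor — it is the merge base.

d4157d2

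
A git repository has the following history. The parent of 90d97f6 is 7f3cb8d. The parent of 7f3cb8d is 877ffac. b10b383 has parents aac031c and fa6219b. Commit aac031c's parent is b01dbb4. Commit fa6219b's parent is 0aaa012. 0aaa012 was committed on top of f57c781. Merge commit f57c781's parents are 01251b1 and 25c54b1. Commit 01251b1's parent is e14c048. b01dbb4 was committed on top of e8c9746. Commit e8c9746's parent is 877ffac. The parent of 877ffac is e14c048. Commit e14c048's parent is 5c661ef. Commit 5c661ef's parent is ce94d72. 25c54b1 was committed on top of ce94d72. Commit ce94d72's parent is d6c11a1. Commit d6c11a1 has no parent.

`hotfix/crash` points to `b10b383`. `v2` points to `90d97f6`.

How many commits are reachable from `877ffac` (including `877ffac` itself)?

5

Walking parent pointers from 877ffac: reachable set = {5c661ef, 877ffac, ce94d72, d6c11a1, e14c048}.
That is 5 commits.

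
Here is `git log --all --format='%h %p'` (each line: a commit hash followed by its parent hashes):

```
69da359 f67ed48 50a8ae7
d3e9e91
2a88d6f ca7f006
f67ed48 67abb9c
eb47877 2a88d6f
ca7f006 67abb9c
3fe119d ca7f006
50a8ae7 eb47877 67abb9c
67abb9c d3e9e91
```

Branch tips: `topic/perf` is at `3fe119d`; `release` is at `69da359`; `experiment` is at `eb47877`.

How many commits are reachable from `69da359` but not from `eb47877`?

3

Reachable from 69da359: {2a88d6f, 50a8ae7, 67abb9c, 69da359, ca7f006, d3e9e91, eb47877, f67ed48}.
Reachable from eb47877: {2a88d6f, 67abb9c, ca7f006, d3e9e91, eb47877}.
In 69da359's history but not eb47877's: {50a8ae7, 69da359, f67ed48} — 3 commits.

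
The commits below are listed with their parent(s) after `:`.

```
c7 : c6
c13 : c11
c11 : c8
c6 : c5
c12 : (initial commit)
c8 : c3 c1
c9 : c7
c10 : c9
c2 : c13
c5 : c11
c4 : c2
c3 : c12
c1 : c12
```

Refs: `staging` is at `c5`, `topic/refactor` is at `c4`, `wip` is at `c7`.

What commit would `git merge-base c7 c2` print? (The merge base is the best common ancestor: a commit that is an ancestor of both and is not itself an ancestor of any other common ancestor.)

c11

Ancestors of c7: {c1, c11, c12, c3, c5, c6, c7, c8}.
Ancestors of c2: {c1, c11, c12, c13, c2, c3, c8}.
Common ancestors: {c1, c11, c12, c3, c8}.
Among these, c11 is not an ancestor of any other common ancestor — it is the merge base.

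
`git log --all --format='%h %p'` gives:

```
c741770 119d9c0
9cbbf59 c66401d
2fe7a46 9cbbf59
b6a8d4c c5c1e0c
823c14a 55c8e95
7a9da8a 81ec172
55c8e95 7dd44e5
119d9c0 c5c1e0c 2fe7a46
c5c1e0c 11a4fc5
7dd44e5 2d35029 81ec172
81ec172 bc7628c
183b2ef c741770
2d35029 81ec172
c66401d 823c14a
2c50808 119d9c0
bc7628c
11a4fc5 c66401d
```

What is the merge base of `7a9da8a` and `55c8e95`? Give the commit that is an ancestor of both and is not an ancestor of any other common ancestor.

81ec172

Ancestors of 7a9da8a: {7a9da8a, 81ec172, bc7628c}.
Ancestors of 55c8e95: {2d35029, 55c8e95, 7dd44e5, 81ec172, bc7628c}.
Common ancestors: {81ec172, bc7628c}.
Among these, 81ec172 is not an ancestor of any other common ancestor — it is the merge base.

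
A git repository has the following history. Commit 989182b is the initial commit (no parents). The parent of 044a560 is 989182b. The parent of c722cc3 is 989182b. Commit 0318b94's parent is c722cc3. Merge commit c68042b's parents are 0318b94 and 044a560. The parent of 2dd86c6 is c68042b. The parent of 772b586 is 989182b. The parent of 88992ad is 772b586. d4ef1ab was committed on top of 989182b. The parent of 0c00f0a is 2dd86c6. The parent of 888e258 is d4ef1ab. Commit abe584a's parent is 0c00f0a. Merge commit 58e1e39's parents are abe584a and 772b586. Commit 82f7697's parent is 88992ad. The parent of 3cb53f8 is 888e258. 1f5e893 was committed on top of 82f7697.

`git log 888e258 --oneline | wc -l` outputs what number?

3

Walking parent pointers from 888e258: reachable set = {888e258, 989182b, d4ef1ab}.
That is 3 commits.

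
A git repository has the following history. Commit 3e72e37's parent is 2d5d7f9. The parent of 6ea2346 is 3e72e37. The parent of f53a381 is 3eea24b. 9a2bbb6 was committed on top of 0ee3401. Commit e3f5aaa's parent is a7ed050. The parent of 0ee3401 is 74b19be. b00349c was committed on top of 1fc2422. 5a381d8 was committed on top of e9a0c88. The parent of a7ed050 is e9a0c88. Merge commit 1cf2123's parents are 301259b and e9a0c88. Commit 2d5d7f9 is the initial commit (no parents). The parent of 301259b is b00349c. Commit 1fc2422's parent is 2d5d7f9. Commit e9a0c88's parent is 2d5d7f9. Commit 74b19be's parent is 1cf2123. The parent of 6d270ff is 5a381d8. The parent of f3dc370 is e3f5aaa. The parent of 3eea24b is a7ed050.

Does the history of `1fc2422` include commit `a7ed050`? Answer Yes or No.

No

Ancestors of 1fc2422: {1fc2422, 2d5d7f9}.
a7ed050 is not in that set, so it is not an ancestor of 1fc2422.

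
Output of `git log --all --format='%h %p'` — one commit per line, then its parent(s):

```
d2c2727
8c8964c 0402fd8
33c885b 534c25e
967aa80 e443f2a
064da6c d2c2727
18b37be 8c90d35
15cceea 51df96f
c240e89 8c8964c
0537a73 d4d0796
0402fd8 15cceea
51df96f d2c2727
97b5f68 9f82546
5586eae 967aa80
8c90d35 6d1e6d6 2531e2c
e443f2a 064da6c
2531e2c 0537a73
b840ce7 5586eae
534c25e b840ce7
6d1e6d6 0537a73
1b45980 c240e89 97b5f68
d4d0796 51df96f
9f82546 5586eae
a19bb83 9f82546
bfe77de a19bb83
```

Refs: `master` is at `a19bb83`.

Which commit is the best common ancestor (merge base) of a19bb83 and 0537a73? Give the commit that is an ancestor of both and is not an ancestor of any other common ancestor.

Ancestors of a19bb83: {064da6c, 5586eae, 967aa80, 9f82546, a19bb83, d2c2727, e443f2a}.
Ancestors of 0537a73: {0537a73, 51df96f, d2c2727, d4d0796}.
Common ancestors: {d2c2727}.
The only common ancestor is d2c2727, so it is the merge base.

d2c2727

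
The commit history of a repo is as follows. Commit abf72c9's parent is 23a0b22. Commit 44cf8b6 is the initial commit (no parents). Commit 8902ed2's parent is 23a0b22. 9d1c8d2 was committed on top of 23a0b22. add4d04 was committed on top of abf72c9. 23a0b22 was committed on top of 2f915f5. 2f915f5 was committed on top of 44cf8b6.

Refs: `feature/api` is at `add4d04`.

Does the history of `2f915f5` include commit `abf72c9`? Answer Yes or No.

Ancestors of 2f915f5: {2f915f5, 44cf8b6}.
abf72c9 is not in that set, so it is not an ancestor of 2f915f5.

No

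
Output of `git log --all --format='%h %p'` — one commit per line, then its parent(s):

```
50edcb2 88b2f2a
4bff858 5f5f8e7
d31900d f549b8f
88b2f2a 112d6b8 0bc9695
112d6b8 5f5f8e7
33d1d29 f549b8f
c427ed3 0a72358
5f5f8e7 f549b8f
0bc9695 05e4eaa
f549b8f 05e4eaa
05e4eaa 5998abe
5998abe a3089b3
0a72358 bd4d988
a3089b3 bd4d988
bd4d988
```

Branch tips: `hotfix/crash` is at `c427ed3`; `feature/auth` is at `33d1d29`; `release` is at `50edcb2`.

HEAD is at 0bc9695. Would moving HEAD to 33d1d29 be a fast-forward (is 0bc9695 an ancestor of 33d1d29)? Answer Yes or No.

No

A fast-forward from 0bc9695 to 33d1d29 is possible iff 0bc9695 is an ancestor of 33d1d29.
Ancestors of 33d1d29: {05e4eaa, 33d1d29, 5998abe, a3089b3, bd4d988, f549b8f}.
0bc9695 is not among them, so fast-forward is not possible.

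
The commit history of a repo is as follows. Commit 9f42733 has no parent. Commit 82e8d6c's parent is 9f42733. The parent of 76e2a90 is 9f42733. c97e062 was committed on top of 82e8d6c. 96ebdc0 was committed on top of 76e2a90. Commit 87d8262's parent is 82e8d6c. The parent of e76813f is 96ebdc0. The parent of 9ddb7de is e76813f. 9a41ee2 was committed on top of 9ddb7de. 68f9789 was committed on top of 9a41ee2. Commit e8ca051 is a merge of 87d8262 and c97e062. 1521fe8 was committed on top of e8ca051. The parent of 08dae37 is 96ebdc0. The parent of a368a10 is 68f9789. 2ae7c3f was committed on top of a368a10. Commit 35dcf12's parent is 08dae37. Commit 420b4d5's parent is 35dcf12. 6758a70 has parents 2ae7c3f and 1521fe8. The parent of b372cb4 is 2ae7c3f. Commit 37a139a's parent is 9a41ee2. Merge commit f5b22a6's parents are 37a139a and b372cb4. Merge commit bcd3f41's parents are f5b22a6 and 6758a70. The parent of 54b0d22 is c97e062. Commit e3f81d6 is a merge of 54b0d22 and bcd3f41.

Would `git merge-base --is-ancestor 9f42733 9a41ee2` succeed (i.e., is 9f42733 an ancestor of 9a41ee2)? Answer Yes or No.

Yes

Ancestors of 9a41ee2 (commits reachable by following parents): {76e2a90, 96ebdc0, 9a41ee2, 9ddb7de, 9f42733, e76813f}.
9f42733 is in that set, so it is an ancestor of 9a41ee2.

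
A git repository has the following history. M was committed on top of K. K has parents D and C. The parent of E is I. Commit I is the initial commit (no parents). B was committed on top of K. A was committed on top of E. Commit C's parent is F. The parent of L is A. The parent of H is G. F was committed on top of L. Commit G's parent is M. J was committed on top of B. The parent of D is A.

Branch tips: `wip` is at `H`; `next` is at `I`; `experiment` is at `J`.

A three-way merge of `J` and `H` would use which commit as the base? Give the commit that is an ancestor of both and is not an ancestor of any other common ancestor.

K

Ancestors of J: {A, B, C, D, E, F, I, J, K, L}.
Ancestors of H: {A, C, D, E, F, G, H, I, K, L, M}.
Common ancestors: {A, C, D, E, F, I, K, L}.
Among these, K is not an ancestor of any other common ancestor — it is the merge base.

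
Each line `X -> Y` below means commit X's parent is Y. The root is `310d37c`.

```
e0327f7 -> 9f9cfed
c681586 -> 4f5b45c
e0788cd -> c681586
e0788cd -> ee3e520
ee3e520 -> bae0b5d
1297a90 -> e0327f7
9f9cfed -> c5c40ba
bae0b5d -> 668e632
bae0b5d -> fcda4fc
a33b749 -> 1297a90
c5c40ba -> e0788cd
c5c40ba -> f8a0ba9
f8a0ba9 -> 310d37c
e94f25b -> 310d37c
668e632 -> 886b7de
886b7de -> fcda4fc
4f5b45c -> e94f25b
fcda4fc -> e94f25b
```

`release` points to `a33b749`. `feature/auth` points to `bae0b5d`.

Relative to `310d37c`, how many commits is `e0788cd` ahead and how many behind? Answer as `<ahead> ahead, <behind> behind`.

Reachable from e0788cd: {310d37c, 4f5b45c, 668e632, 886b7de, bae0b5d, c681586, e0788cd, e94f25b, ee3e520, fcda4fc}.
Reachable from 310d37c: {310d37c}.
Only in e0788cd's history (ahead): {4f5b45c, 668e632, 886b7de, bae0b5d, c681586, e0788cd, e94f25b, ee3e520, fcda4fc} — 9.
Only in 310d37c's history (behind): {} — 0.

9 ahead, 0 behind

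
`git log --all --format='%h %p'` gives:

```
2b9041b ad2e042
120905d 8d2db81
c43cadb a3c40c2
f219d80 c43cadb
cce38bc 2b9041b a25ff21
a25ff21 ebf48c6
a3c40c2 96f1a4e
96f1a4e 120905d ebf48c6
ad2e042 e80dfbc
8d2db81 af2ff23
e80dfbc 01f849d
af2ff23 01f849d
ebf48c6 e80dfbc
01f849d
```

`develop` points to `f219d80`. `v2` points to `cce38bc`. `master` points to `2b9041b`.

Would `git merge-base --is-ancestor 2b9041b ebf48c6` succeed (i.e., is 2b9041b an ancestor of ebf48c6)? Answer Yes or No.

No

Ancestors of ebf48c6: {01f849d, e80dfbc, ebf48c6}.
2b9041b is not in that set, so it is not an ancestor of ebf48c6.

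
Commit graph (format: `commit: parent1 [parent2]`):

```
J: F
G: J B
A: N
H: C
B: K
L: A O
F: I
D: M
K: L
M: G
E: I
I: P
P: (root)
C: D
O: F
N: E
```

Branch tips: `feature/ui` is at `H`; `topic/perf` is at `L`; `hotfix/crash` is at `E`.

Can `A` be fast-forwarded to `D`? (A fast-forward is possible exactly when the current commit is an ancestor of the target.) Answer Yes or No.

A fast-forward from A to D is possible iff A is an ancestor of D.
Ancestors of D: {A, B, D, E, F, G, I, J, K, L, M, N, O, P}.
A is among them, so fast-forward is possible.

Yes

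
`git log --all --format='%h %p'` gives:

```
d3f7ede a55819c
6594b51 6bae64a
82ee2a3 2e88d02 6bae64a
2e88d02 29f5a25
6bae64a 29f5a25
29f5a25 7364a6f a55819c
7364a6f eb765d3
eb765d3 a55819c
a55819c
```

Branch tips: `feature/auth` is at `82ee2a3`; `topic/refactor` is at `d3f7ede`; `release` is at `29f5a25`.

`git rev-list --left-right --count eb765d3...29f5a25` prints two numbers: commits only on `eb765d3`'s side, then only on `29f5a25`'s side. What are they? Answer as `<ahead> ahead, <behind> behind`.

Reachable from eb765d3: {a55819c, eb765d3}.
Reachable from 29f5a25: {29f5a25, 7364a6f, a55819c, eb765d3}.
Only in eb765d3's history (ahead): {} — 0.
Only in 29f5a25's history (behind): {29f5a25, 7364a6f} — 2.

0 ahead, 2 behind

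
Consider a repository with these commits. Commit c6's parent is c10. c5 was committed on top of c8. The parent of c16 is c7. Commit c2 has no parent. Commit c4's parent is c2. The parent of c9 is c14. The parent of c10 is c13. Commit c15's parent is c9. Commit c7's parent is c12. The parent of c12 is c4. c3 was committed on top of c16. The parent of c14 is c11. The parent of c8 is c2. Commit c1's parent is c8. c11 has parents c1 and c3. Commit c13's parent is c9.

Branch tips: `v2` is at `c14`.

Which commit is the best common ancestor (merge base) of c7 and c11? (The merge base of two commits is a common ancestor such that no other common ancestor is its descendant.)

c7

Ancestors of c7: {c12, c2, c4, c7}.
Ancestors of c11: {c1, c11, c12, c16, c2, c3, c4, c7, c8}.
Common ancestors: {c12, c2, c4, c7}.
Among these, c7 is not an ancestor of any other common ancestor — it is the merge base.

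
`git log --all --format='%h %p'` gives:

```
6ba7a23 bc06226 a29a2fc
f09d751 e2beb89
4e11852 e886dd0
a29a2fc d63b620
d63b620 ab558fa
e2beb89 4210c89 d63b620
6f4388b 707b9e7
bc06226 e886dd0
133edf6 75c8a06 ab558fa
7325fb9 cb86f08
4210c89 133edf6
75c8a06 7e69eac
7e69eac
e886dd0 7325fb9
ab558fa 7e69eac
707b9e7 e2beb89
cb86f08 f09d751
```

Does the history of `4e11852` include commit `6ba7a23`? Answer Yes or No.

No

Ancestors of 4e11852: {133edf6, 4210c89, 4e11852, 7325fb9, 75c8a06, 7e69eac, ab558fa, cb86f08, d63b620, e2beb89, e886dd0, f09d751}.
6ba7a23 is not in that set, so it is not an ancestor of 4e11852.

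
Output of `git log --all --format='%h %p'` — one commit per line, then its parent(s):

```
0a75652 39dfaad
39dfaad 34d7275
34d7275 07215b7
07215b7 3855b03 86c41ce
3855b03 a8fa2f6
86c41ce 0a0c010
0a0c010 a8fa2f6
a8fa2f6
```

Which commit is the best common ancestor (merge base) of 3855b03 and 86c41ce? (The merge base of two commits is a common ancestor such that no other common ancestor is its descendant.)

Ancestors of 3855b03: {3855b03, a8fa2f6}.
Ancestors of 86c41ce: {0a0c010, 86c41ce, a8fa2f6}.
Common ancestors: {a8fa2f6}.
The only common ancestor is a8fa2f6, so it is the merge base.

a8fa2f6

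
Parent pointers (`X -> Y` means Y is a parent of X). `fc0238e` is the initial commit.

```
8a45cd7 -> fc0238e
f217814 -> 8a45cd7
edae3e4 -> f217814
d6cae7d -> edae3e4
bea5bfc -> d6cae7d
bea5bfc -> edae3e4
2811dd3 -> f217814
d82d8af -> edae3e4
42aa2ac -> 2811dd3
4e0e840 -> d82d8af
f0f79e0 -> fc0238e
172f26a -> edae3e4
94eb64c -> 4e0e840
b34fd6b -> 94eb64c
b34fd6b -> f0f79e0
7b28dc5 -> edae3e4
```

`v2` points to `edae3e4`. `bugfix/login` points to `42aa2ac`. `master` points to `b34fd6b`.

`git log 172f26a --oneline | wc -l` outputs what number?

5

Walking parent pointers from 172f26a: reachable set = {172f26a, 8a45cd7, edae3e4, f217814, fc0238e}.
That is 5 commits.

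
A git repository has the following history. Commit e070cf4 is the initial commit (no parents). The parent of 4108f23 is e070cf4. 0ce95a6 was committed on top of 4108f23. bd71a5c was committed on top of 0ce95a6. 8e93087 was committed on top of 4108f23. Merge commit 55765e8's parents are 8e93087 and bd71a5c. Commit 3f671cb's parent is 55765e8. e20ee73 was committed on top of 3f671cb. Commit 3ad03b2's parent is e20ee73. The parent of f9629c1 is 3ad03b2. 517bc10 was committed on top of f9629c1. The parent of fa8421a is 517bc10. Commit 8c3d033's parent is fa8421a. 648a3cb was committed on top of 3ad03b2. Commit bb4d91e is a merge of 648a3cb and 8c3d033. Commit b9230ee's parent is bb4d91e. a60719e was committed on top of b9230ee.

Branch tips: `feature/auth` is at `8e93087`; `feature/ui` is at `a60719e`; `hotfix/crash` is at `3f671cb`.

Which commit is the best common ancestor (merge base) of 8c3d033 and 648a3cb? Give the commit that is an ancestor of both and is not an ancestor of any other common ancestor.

3ad03b2

Ancestors of 8c3d033: {0ce95a6, 3ad03b2, 3f671cb, 4108f23, 517bc10, 55765e8, 8c3d033, 8e93087, bd71a5c, e070cf4, e20ee73, f9629c1, fa8421a}.
Ancestors of 648a3cb: {0ce95a6, 3ad03b2, 3f671cb, 4108f23, 55765e8, 648a3cb, 8e93087, bd71a5c, e070cf4, e20ee73}.
Common ancestors: {0ce95a6, 3ad03b2, 3f671cb, 4108f23, 55765e8, 8e93087, bd71a5c, e070cf4, e20ee73}.
Among these, 3ad03b2 is not an ancestor of any other common ancestor — it is the merge base.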